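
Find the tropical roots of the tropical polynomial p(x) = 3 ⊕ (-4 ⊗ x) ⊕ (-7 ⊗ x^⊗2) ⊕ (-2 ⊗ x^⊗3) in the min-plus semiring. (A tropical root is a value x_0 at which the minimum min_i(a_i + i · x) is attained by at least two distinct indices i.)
Roots: {-5, 3, 7}

Each tropical root is a break point of the lower envelope of the lines y = a_i + i · x (there are 4 lines, with slopes 0, 1, ..., 3). Only the lines that attain the minimum somewhere contribute to roots; other lines are dominated. Here the surviving (envelope) indices are i = 3, i = 2, i = 1, i = 0.
Intersections between consecutive envelope lines give the roots: for adjacent envelope indices i < j the intersection is x = (a_i − a_j) / (j − i). Reading off the sorted break points: {-5, 3, 7}.
Verification: at each break x_0, at least two indices attain the minimum of min_i(a_i + i · x_0).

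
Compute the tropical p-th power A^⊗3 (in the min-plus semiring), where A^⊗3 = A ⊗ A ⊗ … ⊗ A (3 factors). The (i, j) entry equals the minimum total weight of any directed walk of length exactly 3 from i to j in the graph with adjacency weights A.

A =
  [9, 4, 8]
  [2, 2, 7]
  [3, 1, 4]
A^⊗3 =
  [8, 8, 13]
  [6, 6, 11]
  [5, 5, 10]

Each entry (A^⊗3)_ij equals the minimum over all length-3 walks i = v_0 → v_1 → … → v_3 = j of Σ_t A[v_t][v_{t+1}]. For example, for (i, j) = (0, 2) we minimise over 9 possible intermediate vertex sequences; the minimum is 13, attained along the walk 0 → 1 → 1 → 2.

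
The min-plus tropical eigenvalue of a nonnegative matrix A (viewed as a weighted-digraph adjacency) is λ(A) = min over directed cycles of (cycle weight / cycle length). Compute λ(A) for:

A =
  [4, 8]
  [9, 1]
λ(A) = 1

Enumerate directed cycles and compute their means (weight / length). Sample:
  cycle 0 → 0: weight = 4, length = 1, mean = 4/1 ≈ 4.000
  cycle 1 → 1: weight = 1, length = 1, mean = 1/1 ≈ 1.000
  cycle 0 → 1 → 0: weight = 17, length = 2, mean = 17/2 ≈ 8.500
  cycle 1 → 0 → 1: weight = 17, length = 2, mean = 17/2 ≈ 8.500
Minimum mean = 1.000, attained e.g. along the cycle 1 → 1 with weight 1 and length 1. So λ(A) = 1/1 = 1.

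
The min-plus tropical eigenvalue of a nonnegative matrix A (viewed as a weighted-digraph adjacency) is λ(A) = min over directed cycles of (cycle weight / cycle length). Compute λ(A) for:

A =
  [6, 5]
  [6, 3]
λ(A) = 3

Enumerate directed cycles and compute their means (weight / length). Sample:
  cycle 0 → 0: weight = 6, length = 1, mean = 6/1 ≈ 6.000
  cycle 1 → 1: weight = 3, length = 1, mean = 3/1 ≈ 3.000
  cycle 0 → 1 → 0: weight = 11, length = 2, mean = 11/2 ≈ 5.500
  cycle 1 → 0 → 1: weight = 11, length = 2, mean = 11/2 ≈ 5.500
Minimum mean = 3.000, attained e.g. along the cycle 1 → 1 with weight 3 and length 1. So λ(A) = 3/1 = 3.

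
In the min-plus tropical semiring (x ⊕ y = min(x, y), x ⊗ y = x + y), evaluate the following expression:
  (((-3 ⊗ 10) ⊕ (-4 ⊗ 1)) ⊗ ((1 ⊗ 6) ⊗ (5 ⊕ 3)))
(((-3 ⊗ 10) ⊕ (-4 ⊗ 1)) ⊗ ((1 ⊗ 6) ⊗ (5 ⊕ 3))) = 7

Expand innermost to outermost. Recall ⊕ takes the minimum of its arguments and ⊗ takes their sum. Working out the expression (((-3 ⊗ 10) ⊕ (-4 ⊗ 1)) ⊗ ((1 ⊗ 6) ⊗ (5 ⊕ 3))) gives 7.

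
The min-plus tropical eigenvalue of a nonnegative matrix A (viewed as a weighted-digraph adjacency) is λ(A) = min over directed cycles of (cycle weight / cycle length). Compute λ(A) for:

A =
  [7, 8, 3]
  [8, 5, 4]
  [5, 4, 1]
λ(A) = 1

Enumerate directed cycles and compute their means (weight / length). Sample:
  cycle 0 → 0: weight = 7, length = 1, mean = 7/1 ≈ 7.000
  cycle 1 → 1: weight = 5, length = 1, mean = 5/1 ≈ 5.000
  cycle 2 → 2: weight = 1, length = 1, mean = 1/1 ≈ 1.000
  cycle 0 → 1 → 0: weight = 16, length = 2, mean = 16/2 ≈ 8.000
  cycle 0 → 2 → 0: weight = 8, length = 2, mean = 8/2 ≈ 4.000
  cycle 1 → 0 → 1: weight = 16, length = 2, mean = 16/2 ≈ 8.000
Minimum mean = 1.000, attained e.g. along the cycle 2 → 2 with weight 1 and length 1. So λ(A) = 1/1 = 1.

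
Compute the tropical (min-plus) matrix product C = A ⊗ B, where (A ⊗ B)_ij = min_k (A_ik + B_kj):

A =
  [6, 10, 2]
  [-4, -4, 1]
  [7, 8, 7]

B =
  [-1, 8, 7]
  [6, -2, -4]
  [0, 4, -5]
A ⊗ B =
  [2, 6, -3]
  [-5, -6, -8]
  [6, 6, 2]

Apply the min-plus product entry-by-entry:
  C[0][0] = min over k of (A[0][0] + B[0][0] = 6 + -1 = 5, A[0][1] + B[1][0] = 10 + 6 = 16, A[0][2] + B[2][0] = 2 + 0 = 2) = 2 (attained at k = 2)
  C[0][1] = min over k of (A[0][0] + B[0][1] = 6 + 8 = 14, A[0][1] + B[1][1] = 10 + -2 = 8, A[0][2] + B[2][1] = 2 + 4 = 6) = 6 (attained at k = 2)
  C[0][2] = min over k of (A[0][0] + B[0][2] = 6 + 7 = 13, A[0][1] + B[1][2] = 10 + -4 = 6, A[0][2] + B[2][2] = 2 + -5 = -3) = -3 (attained at k = 2)
  C[1][0] = min over k of (A[1][0] + B[0][0] = -4 + -1 = -5, A[1][1] + B[1][0] = -4 + 6 = 2, A[1][2] + B[2][0] = 1 + 0 = 1) = -5 (attained at k = 0)
  C[1][1] = min over k of (A[1][0] + B[0][1] = -4 + 8 = 4, A[1][1] + B[1][1] = -4 + -2 = -6, A[1][2] + B[2][1] = 1 + 4 = 5) = -6 (attained at k = 1)
  C[1][2] = min over k of (A[1][0] + B[0][2] = -4 + 7 = 3, A[1][1] + B[1][2] = -4 + -4 = -8, A[1][2] + B[2][2] = 1 + -5 = -4) = -8 (attained at k = 1)
  C[2][0] = min over k of (A[2][0] + B[0][0] = 7 + -1 = 6, A[2][1] + B[1][0] = 8 + 6 = 14, A[2][2] + B[2][0] = 7 + 0 = 7) = 6 (attained at k = 0)
  C[2][1] = min over k of (A[2][0] + B[0][1] = 7 + 8 = 15, A[2][1] + B[1][1] = 8 + -2 = 6, A[2][2] + B[2][1] = 7 + 4 = 11) = 6 (attained at k = 1)
  C[2][2] = min over k of (A[2][0] + B[0][2] = 7 + 7 = 14, A[2][1] + B[1][2] = 8 + -4 = 4, A[2][2] + B[2][2] = 7 + -5 = 2) = 2 (attained at k = 2)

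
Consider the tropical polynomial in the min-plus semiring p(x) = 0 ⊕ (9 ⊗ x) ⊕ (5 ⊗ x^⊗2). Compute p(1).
p(1) = 0

A tropical monomial a ⊗ x^⊗i evaluates to a + i · x. Evaluating each term at x = 1:
  Term 0 contributes 0 + 0 · 1 = 0
  Term 1 contributes 9 + 1 · 1 = 10
  Term 2 contributes 5 + 2 · 1 = 7
p(1) = ⊕ of these = min[0, 10, 7] = 0.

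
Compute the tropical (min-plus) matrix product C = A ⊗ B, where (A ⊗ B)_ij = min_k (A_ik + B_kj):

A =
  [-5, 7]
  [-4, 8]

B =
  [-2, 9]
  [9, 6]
A ⊗ B =
  [-7, 4]
  [-6, 5]

Apply the min-plus product entry-by-entry:
  C[0][0] = min over k of (A[0][0] + B[0][0] = -5 + -2 = -7, A[0][1] + B[1][0] = 7 + 9 = 16) = -7 (attained at k = 0)
  C[0][1] = min over k of (A[0][0] + B[0][1] = -5 + 9 = 4, A[0][1] + B[1][1] = 7 + 6 = 13) = 4 (attained at k = 0)
  C[1][0] = min over k of (A[1][0] + B[0][0] = -4 + -2 = -6, A[1][1] + B[1][0] = 8 + 9 = 17) = -6 (attained at k = 0)
  C[1][1] = min over k of (A[1][0] + B[0][1] = -4 + 9 = 5, A[1][1] + B[1][1] = 8 + 6 = 14) = 5 (attained at k = 0)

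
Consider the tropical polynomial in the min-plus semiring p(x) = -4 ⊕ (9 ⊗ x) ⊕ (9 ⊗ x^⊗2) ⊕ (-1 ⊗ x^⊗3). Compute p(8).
p(8) = -4

A tropical monomial a ⊗ x^⊗i evaluates to a + i · x. Evaluating each term at x = 8:
  Term 0 contributes -4 + 0 · 8 = -4
  Term 1 contributes 9 + 1 · 8 = 17
  Term 2 contributes 9 + 2 · 8 = 25
  Term 3 contributes -1 + 3 · 8 = 23
p(8) = ⊕ of these = min[-4, 17, 25, 23] = -4.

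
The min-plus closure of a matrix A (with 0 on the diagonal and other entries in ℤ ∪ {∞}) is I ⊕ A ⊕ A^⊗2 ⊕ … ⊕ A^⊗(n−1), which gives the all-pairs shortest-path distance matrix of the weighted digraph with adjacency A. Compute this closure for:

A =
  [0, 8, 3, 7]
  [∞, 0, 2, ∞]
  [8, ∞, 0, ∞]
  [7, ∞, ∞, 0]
Closure =
  [0, 8, 3, 7]
  [10, 0, 2, 17]
  [8, 16, 0, 15]
  [7, 15, 10, 0]

This is the Floyd-Warshall all-pairs shortest-path computation. For each intermediate vertex k = 0, 1, …, 3, update dist[i][j] ← min(dist[i][j], dist[i][k] + dist[k][j]). The final matrix gives, for each (i, j), the minimum total weight of any directed path from i to j (possibly empty when i = j).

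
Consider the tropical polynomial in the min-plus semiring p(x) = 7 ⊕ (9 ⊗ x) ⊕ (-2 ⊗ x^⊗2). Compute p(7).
p(7) = 7

A tropical monomial a ⊗ x^⊗i evaluates to a + i · x. Evaluating each term at x = 7:
  Term 0 contributes 7 + 0 · 7 = 7
  Term 1 contributes 9 + 1 · 7 = 16
  Term 2 contributes -2 + 2 · 7 = 12
p(7) = ⊕ of these = min[7, 16, 12] = 7.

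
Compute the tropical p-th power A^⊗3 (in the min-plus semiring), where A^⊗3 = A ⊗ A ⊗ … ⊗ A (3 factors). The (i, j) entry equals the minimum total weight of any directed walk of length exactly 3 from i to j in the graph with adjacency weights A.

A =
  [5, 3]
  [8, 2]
A^⊗3 =
  [13, 7]
  [12, 6]

Each entry (A^⊗3)_ij equals the minimum over all length-3 walks i = v_0 → v_1 → … → v_3 = j of Σ_t A[v_t][v_{t+1}]. For example, for (i, j) = (0, 1) we minimise over 4 possible intermediate vertex sequences; the minimum is 7, attained along the walk 0 → 1 → 1 → 1.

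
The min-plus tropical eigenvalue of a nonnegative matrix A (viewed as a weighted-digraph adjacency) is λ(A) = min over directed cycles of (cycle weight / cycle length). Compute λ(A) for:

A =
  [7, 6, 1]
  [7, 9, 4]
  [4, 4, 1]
λ(A) = 1

Enumerate directed cycles and compute their means (weight / length). Sample:
  cycle 0 → 0: weight = 7, length = 1, mean = 7/1 ≈ 7.000
  cycle 1 → 1: weight = 9, length = 1, mean = 9/1 ≈ 9.000
  cycle 2 → 2: weight = 1, length = 1, mean = 1/1 ≈ 1.000
  cycle 0 → 1 → 0: weight = 13, length = 2, mean = 13/2 ≈ 6.500
  cycle 0 → 2 → 0: weight = 5, length = 2, mean = 5/2 ≈ 2.500
  cycle 1 → 0 → 1: weight = 13, length = 2, mean = 13/2 ≈ 6.500
Minimum mean = 1.000, attained e.g. along the cycle 2 → 2 with weight 1 and length 1. So λ(A) = 1/1 = 1.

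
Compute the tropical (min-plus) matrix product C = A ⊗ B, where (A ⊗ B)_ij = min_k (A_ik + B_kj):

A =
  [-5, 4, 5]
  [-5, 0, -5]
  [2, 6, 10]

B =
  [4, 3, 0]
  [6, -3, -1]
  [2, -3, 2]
A ⊗ B =
  [-1, -2, -5]
  [-3, -8, -5]
  [6, 3, 2]

Apply the min-plus product entry-by-entry:
  C[0][0] = min over k of (A[0][0] + B[0][0] = -5 + 4 = -1, A[0][1] + B[1][0] = 4 + 6 = 10, A[0][2] + B[2][0] = 5 + 2 = 7) = -1 (attained at k = 0)
  C[0][1] = min over k of (A[0][0] + B[0][1] = -5 + 3 = -2, A[0][1] + B[1][1] = 4 + -3 = 1, A[0][2] + B[2][1] = 5 + -3 = 2) = -2 (attained at k = 0)
  C[0][2] = min over k of (A[0][0] + B[0][2] = -5 + 0 = -5, A[0][1] + B[1][2] = 4 + -1 = 3, A[0][2] + B[2][2] = 5 + 2 = 7) = -5 (attained at k = 0)
  C[1][0] = min over k of (A[1][0] + B[0][0] = -5 + 4 = -1, A[1][1] + B[1][0] = 0 + 6 = 6, A[1][2] + B[2][0] = -5 + 2 = -3) = -3 (attained at k = 2)
  C[1][1] = min over k of (A[1][0] + B[0][1] = -5 + 3 = -2, A[1][1] + B[1][1] = 0 + -3 = -3, A[1][2] + B[2][1] = -5 + -3 = -8) = -8 (attained at k = 2)
  C[1][2] = min over k of (A[1][0] + B[0][2] = -5 + 0 = -5, A[1][1] + B[1][2] = 0 + -1 = -1, A[1][2] + B[2][2] = -5 + 2 = -3) = -5 (attained at k = 0)
  C[2][0] = min over k of (A[2][0] + B[0][0] = 2 + 4 = 6, A[2][1] + B[1][0] = 6 + 6 = 12, A[2][2] + B[2][0] = 10 + 2 = 12) = 6 (attained at k = 0)
  C[2][1] = min over k of (A[2][0] + B[0][1] = 2 + 3 = 5, A[2][1] + B[1][1] = 6 + -3 = 3, A[2][2] + B[2][1] = 10 + -3 = 7) = 3 (attained at k = 1)
  C[2][2] = min over k of (A[2][0] + B[0][2] = 2 + 0 = 2, A[2][1] + B[1][2] = 6 + -1 = 5, A[2][2] + B[2][2] = 10 + 2 = 12) = 2 (attained at k = 0)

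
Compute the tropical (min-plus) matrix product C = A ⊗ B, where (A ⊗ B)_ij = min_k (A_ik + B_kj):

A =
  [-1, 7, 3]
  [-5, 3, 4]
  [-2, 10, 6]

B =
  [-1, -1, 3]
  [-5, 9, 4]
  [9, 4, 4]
A ⊗ B =
  [-2, -2, 2]
  [-6, -6, -2]
  [-3, -3, 1]

Apply the min-plus product entry-by-entry:
  C[0][0] = min over k of (A[0][0] + B[0][0] = -1 + -1 = -2, A[0][1] + B[1][0] = 7 + -5 = 2, A[0][2] + B[2][0] = 3 + 9 = 12) = -2 (attained at k = 0)
  C[0][1] = min over k of (A[0][0] + B[0][1] = -1 + -1 = -2, A[0][1] + B[1][1] = 7 + 9 = 16, A[0][2] + B[2][1] = 3 + 4 = 7) = -2 (attained at k = 0)
  C[0][2] = min over k of (A[0][0] + B[0][2] = -1 + 3 = 2, A[0][1] + B[1][2] = 7 + 4 = 11, A[0][2] + B[2][2] = 3 + 4 = 7) = 2 (attained at k = 0)
  C[1][0] = min over k of (A[1][0] + B[0][0] = -5 + -1 = -6, A[1][1] + B[1][0] = 3 + -5 = -2, A[1][2] + B[2][0] = 4 + 9 = 13) = -6 (attained at k = 0)
  C[1][1] = min over k of (A[1][0] + B[0][1] = -5 + -1 = -6, A[1][1] + B[1][1] = 3 + 9 = 12, A[1][2] + B[2][1] = 4 + 4 = 8) = -6 (attained at k = 0)
  C[1][2] = min over k of (A[1][0] + B[0][2] = -5 + 3 = -2, A[1][1] + B[1][2] = 3 + 4 = 7, A[1][2] + B[2][2] = 4 + 4 = 8) = -2 (attained at k = 0)
  C[2][0] = min over k of (A[2][0] + B[0][0] = -2 + -1 = -3, A[2][1] + B[1][0] = 10 + -5 = 5, A[2][2] + B[2][0] = 6 + 9 = 15) = -3 (attained at k = 0)
  C[2][1] = min over k of (A[2][0] + B[0][1] = -2 + -1 = -3, A[2][1] + B[1][1] = 10 + 9 = 19, A[2][2] + B[2][1] = 6 + 4 = 10) = -3 (attained at k = 0)
  C[2][2] = min over k of (A[2][0] + B[0][2] = -2 + 3 = 1, A[2][1] + B[1][2] = 10 + 4 = 14, A[2][2] + B[2][2] = 6 + 4 = 10) = 1 (attained at k = 0)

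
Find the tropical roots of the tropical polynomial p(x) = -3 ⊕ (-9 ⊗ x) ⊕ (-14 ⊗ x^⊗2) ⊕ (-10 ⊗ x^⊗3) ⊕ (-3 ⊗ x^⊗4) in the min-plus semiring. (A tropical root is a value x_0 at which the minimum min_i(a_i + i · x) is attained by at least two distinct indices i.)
Roots: {-7, -4, 5, 6}

Each tropical root is a break point of the lower envelope of the lines y = a_i + i · x (there are 5 lines, with slopes 0, 1, ..., 4). Only the lines that attain the minimum somewhere contribute to roots; other lines are dominated. Here the surviving (envelope) indices are i = 4, i = 3, i = 2, i = 1, i = 0.
Intersections between consecutive envelope lines give the roots: for adjacent envelope indices i < j the intersection is x = (a_i − a_j) / (j − i). Reading off the sorted break points: {-7, -4, 5, 6}.
Verification: at each break x_0, at least two indices attain the minimum of min_i(a_i + i · x_0).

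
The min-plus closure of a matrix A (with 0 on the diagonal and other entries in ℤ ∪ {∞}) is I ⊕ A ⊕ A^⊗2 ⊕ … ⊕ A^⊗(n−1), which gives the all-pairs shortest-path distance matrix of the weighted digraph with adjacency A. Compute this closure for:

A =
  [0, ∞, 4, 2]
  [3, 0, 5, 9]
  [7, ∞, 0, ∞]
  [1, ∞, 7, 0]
Closure =
  [0, ∞, 4, 2]
  [3, 0, 5, 5]
  [7, ∞, 0, 9]
  [1, ∞, 5, 0]

This is the Floyd-Warshall all-pairs shortest-path computation. For each intermediate vertex k = 0, 1, …, 3, update dist[i][j] ← min(dist[i][j], dist[i][k] + dist[k][j]). The final matrix gives, for each (i, j), the minimum total weight of any directed path from i to j (possibly empty when i = j).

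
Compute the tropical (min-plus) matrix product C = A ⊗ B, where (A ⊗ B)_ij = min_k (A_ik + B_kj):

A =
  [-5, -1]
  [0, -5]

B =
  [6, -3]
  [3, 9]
A ⊗ B =
  [1, -8]
  [-2, -3]

Apply the min-plus product entry-by-entry:
  C[0][0] = min over k of (A[0][0] + B[0][0] = -5 + 6 = 1, A[0][1] + B[1][0] = -1 + 3 = 2) = 1 (attained at k = 0)
  C[0][1] = min over k of (A[0][0] + B[0][1] = -5 + -3 = -8, A[0][1] + B[1][1] = -1 + 9 = 8) = -8 (attained at k = 0)
  C[1][0] = min over k of (A[1][0] + B[0][0] = 0 + 6 = 6, A[1][1] + B[1][0] = -5 + 3 = -2) = -2 (attained at k = 1)
  C[1][1] = min over k of (A[1][0] + B[0][1] = 0 + -3 = -3, A[1][1] + B[1][1] = -5 + 9 = 4) = -3 (attained at k = 0)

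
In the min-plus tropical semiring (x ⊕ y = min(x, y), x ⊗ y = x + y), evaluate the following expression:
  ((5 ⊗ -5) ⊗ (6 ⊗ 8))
((5 ⊗ -5) ⊗ (6 ⊗ 8)) = 14

Expand innermost to outermost. Recall ⊕ takes the minimum of its arguments and ⊗ takes their sum. Working out the expression ((5 ⊗ -5) ⊗ (6 ⊗ 8)) gives 14.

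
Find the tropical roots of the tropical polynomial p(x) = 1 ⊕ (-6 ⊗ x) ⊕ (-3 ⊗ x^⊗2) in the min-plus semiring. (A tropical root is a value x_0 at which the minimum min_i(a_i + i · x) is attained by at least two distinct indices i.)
Roots: {-3, 7}

Each tropical root is a break point of the lower envelope of the lines y = a_i + i · x (there are 3 lines, with slopes 0, 1, ..., 2). Only the lines that attain the minimum somewhere contribute to roots; other lines are dominated. Here the surviving (envelope) indices are i = 2, i = 1, i = 0.
Intersections between consecutive envelope lines give the roots: for adjacent envelope indices i < j the intersection is x = (a_i − a_j) / (j − i). Reading off the sorted break points: {-3, 7}.
Verification: at each break x_0, at least two indices attain the minimum of min_i(a_i + i · x_0).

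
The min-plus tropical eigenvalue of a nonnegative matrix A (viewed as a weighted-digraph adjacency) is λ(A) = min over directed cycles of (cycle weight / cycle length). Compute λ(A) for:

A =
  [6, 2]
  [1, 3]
λ(A) = 3/2

Enumerate directed cycles and compute their means (weight / length). Sample:
  cycle 0 → 0: weight = 6, length = 1, mean = 6/1 ≈ 6.000
  cycle 1 → 1: weight = 3, length = 1, mean = 3/1 ≈ 3.000
  cycle 0 → 1 → 0: weight = 3, length = 2, mean = 3/2 ≈ 1.500
  cycle 1 → 0 → 1: weight = 3, length = 2, mean = 3/2 ≈ 1.500
Minimum mean = 1.500, attained e.g. along the cycle 0 → 1 → 0 with weight 3 and length 2. So λ(A) = 3/2 = 3/2.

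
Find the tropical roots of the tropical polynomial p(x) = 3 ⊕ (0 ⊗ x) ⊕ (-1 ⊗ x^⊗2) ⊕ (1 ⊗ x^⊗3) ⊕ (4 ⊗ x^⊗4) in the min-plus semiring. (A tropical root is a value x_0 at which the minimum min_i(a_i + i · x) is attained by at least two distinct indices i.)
Roots: {-3, -2, 1, 3}

Each tropical root is a break point of the lower envelope of the lines y = a_i + i · x (there are 5 lines, with slopes 0, 1, ..., 4). Only the lines that attain the minimum somewhere contribute to roots; other lines are dominated. Here the surviving (envelope) indices are i = 4, i = 3, i = 2, i = 1, i = 0.
Intersections between consecutive envelope lines give the roots: for adjacent envelope indices i < j the intersection is x = (a_i − a_j) / (j − i). Reading off the sorted break points: {-3, -2, 1, 3}.
Verification: at each break x_0, at least two indices attain the minimum of min_i(a_i + i · x_0).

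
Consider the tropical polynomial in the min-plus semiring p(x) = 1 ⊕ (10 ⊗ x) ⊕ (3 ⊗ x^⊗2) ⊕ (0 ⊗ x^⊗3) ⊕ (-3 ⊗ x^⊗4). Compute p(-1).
p(-1) = -7

A tropical monomial a ⊗ x^⊗i evaluates to a + i · x. Evaluating each term at x = -1:
  Term 0 contributes 1 + 0 · -1 = 1
  Term 1 contributes 10 + 1 · -1 = 9
  Term 2 contributes 3 + 2 · -1 = 1
  Term 3 contributes 0 + 3 · -1 = -3
  Term 4 contributes -3 + 4 · -1 = -7
p(-1) = ⊕ of these = min[1, 9, 1, -3, -7] = -7.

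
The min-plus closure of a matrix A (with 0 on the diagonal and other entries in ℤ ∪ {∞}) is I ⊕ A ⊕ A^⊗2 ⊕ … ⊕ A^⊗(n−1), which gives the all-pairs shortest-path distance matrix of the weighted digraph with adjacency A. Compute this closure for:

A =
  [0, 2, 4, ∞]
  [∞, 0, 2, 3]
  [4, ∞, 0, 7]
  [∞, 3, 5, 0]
Closure =
  [0, 2, 4, 5]
  [6, 0, 2, 3]
  [4, 6, 0, 7]
  [9, 3, 5, 0]

This is the Floyd-Warshall all-pairs shortest-path computation. For each intermediate vertex k = 0, 1, …, 3, update dist[i][j] ← min(dist[i][j], dist[i][k] + dist[k][j]). The final matrix gives, for each (i, j), the minimum total weight of any directed path from i to j (possibly empty when i = j).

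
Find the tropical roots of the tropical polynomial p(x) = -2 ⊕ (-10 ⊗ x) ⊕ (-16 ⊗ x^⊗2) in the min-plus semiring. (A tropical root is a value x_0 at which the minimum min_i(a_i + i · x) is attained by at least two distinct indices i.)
Roots: {6, 8}

Each tropical root is a break point of the lower envelope of the lines y = a_i + i · x (there are 3 lines, with slopes 0, 1, ..., 2). Only the lines that attain the minimum somewhere contribute to roots; other lines are dominated. Here the surviving (envelope) indices are i = 2, i = 1, i = 0.
Intersections between consecutive envelope lines give the roots: for adjacent envelope indices i < j the intersection is x = (a_i − a_j) / (j − i). Reading off the sorted break points: {6, 8}.
Verification: at each break x_0, at least two indices attain the minimum of min_i(a_i + i · x_0).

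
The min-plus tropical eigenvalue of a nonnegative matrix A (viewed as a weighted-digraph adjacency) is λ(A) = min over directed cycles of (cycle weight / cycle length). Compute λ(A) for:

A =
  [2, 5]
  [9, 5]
λ(A) = 2

Enumerate directed cycles and compute their means (weight / length). Sample:
  cycle 0 → 0: weight = 2, length = 1, mean = 2/1 ≈ 2.000
  cycle 1 → 1: weight = 5, length = 1, mean = 5/1 ≈ 5.000
  cycle 0 → 1 → 0: weight = 14, length = 2, mean = 14/2 ≈ 7.000
  cycle 1 → 0 → 1: weight = 14, length = 2, mean = 14/2 ≈ 7.000
Minimum mean = 2.000, attained e.g. along the cycle 0 → 0 with weight 2 and length 1. So λ(A) = 2/1 = 2.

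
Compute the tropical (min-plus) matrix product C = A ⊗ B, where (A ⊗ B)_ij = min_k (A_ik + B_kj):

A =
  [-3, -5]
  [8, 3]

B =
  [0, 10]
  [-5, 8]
A ⊗ B =
  [-10, 3]
  [-2, 11]

Apply the min-plus product entry-by-entry:
  C[0][0] = min over k of (A[0][0] + B[0][0] = -3 + 0 = -3, A[0][1] + B[1][0] = -5 + -5 = -10) = -10 (attained at k = 1)
  C[0][1] = min over k of (A[0][0] + B[0][1] = -3 + 10 = 7, A[0][1] + B[1][1] = -5 + 8 = 3) = 3 (attained at k = 1)
  C[1][0] = min over k of (A[1][0] + B[0][0] = 8 + 0 = 8, A[1][1] + B[1][0] = 3 + -5 = -2) = -2 (attained at k = 1)
  C[1][1] = min over k of (A[1][0] + B[0][1] = 8 + 10 = 18, A[1][1] + B[1][1] = 3 + 8 = 11) = 11 (attained at k = 1)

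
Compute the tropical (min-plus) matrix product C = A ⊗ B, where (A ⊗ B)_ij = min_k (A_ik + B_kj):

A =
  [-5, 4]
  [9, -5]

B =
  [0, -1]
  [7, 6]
A ⊗ B =
  [-5, -6]
  [2, 1]

Apply the min-plus product entry-by-entry:
  C[0][0] = min over k of (A[0][0] + B[0][0] = -5 + 0 = -5, A[0][1] + B[1][0] = 4 + 7 = 11) = -5 (attained at k = 0)
  C[0][1] = min over k of (A[0][0] + B[0][1] = -5 + -1 = -6, A[0][1] + B[1][1] = 4 + 6 = 10) = -6 (attained at k = 0)
  C[1][0] = min over k of (A[1][0] + B[0][0] = 9 + 0 = 9, A[1][1] + B[1][0] = -5 + 7 = 2) = 2 (attained at k = 1)
  C[1][1] = min over k of (A[1][0] + B[0][1] = 9 + -1 = 8, A[1][1] + B[1][1] = -5 + 6 = 1) = 1 (attained at k = 1)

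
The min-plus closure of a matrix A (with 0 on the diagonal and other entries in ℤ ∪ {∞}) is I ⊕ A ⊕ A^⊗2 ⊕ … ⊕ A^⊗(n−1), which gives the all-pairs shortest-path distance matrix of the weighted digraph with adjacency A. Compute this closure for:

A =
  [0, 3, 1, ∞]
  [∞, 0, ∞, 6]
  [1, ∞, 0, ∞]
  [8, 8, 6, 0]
Closure =
  [0, 3, 1, 9]
  [13, 0, 12, 6]
  [1, 4, 0, 10]
  [7, 8, 6, 0]

This is the Floyd-Warshall all-pairs shortest-path computation. For each intermediate vertex k = 0, 1, …, 3, update dist[i][j] ← min(dist[i][j], dist[i][k] + dist[k][j]). The final matrix gives, for each (i, j), the minimum total weight of any directed path from i to j (possibly empty when i = j).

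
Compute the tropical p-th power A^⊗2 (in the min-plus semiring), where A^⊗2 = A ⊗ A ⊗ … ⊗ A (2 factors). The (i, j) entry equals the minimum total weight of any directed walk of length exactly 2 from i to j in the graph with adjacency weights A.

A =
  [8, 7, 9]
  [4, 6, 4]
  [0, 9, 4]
A^⊗2 =
  [9, 13, 11]
  [4, 11, 8]
  [4, 7, 8]

Each entry (A^⊗2)_ij equals the minimum over all length-2 walks i = v_0 → v_1 → … → v_2 = j of Σ_t A[v_t][v_{t+1}]. For example, for (i, j) = (0, 2) we minimise over 3 possible intermediate vertex sequences; the minimum is 11, attained along the walk 0 → 1 → 2.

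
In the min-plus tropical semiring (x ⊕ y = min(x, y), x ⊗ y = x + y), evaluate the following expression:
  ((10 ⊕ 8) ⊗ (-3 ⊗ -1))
((10 ⊕ 8) ⊗ (-3 ⊗ -1)) = 4

Expand innermost to outermost. Recall ⊕ takes the minimum of its arguments and ⊗ takes their sum. Working out the expression ((10 ⊕ 8) ⊗ (-3 ⊗ -1)) gives 4.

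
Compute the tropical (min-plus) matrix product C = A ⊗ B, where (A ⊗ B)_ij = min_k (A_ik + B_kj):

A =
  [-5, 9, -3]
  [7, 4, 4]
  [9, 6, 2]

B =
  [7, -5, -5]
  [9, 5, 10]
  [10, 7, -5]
A ⊗ B =
  [2, -10, -10]
  [13, 2, -1]
  [12, 4, -3]

Apply the min-plus product entry-by-entry:
  C[0][0] = min over k of (A[0][0] + B[0][0] = -5 + 7 = 2, A[0][1] + B[1][0] = 9 + 9 = 18, A[0][2] + B[2][0] = -3 + 10 = 7) = 2 (attained at k = 0)
  C[0][1] = min over k of (A[0][0] + B[0][1] = -5 + -5 = -10, A[0][1] + B[1][1] = 9 + 5 = 14, A[0][2] + B[2][1] = -3 + 7 = 4) = -10 (attained at k = 0)
  C[0][2] = min over k of (A[0][0] + B[0][2] = -5 + -5 = -10, A[0][1] + B[1][2] = 9 + 10 = 19, A[0][2] + B[2][2] = -3 + -5 = -8) = -10 (attained at k = 0)
  C[1][0] = min over k of (A[1][0] + B[0][0] = 7 + 7 = 14, A[1][1] + B[1][0] = 4 + 9 = 13, A[1][2] + B[2][0] = 4 + 10 = 14) = 13 (attained at k = 1)
  C[1][1] = min over k of (A[1][0] + B[0][1] = 7 + -5 = 2, A[1][1] + B[1][1] = 4 + 5 = 9, A[1][2] + B[2][1] = 4 + 7 = 11) = 2 (attained at k = 0)
  C[1][2] = min over k of (A[1][0] + B[0][2] = 7 + -5 = 2, A[1][1] + B[1][2] = 4 + 10 = 14, A[1][2] + B[2][2] = 4 + -5 = -1) = -1 (attained at k = 2)
  C[2][0] = min over k of (A[2][0] + B[0][0] = 9 + 7 = 16, A[2][1] + B[1][0] = 6 + 9 = 15, A[2][2] + B[2][0] = 2 + 10 = 12) = 12 (attained at k = 2)
  C[2][1] = min over k of (A[2][0] + B[0][1] = 9 + -5 = 4, A[2][1] + B[1][1] = 6 + 5 = 11, A[2][2] + B[2][1] = 2 + 7 = 9) = 4 (attained at k = 0)
  C[2][2] = min over k of (A[2][0] + B[0][2] = 9 + -5 = 4, A[2][1] + B[1][2] = 6 + 10 = 16, A[2][2] + B[2][2] = 2 + -5 = -3) = -3 (attained at k = 2)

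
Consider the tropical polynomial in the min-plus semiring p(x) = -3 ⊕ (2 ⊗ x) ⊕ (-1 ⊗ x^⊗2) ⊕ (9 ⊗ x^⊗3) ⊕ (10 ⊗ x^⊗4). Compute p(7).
p(7) = -3

A tropical monomial a ⊗ x^⊗i evaluates to a + i · x. Evaluating each term at x = 7:
  Term 0 contributes -3 + 0 · 7 = -3
  Term 1 contributes 2 + 1 · 7 = 9
  Term 2 contributes -1 + 2 · 7 = 13
  Term 3 contributes 9 + 3 · 7 = 30
  Term 4 contributes 10 + 4 · 7 = 38
p(7) = ⊕ of these = min[-3, 9, 13, 30, 38] = -3.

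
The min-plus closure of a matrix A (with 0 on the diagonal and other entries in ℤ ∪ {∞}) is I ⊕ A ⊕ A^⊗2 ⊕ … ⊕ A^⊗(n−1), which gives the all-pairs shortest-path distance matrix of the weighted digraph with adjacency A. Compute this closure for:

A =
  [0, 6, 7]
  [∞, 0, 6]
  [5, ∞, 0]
Closure =
  [0, 6, 7]
  [11, 0, 6]
  [5, 11, 0]

This is the Floyd-Warshall all-pairs shortest-path computation. For each intermediate vertex k = 0, 1, …, 2, update dist[i][j] ← min(dist[i][j], dist[i][k] + dist[k][j]). The final matrix gives, for each (i, j), the minimum total weight of any directed path from i to j (possibly empty when i = j).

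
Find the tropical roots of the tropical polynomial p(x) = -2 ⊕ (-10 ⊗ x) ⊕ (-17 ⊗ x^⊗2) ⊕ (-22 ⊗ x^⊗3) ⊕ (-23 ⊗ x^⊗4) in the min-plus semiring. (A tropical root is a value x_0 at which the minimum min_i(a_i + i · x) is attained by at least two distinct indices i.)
Roots: {1, 5, 7, 8}

Each tropical root is a break point of the lower envelope of the lines y = a_i + i · x (there are 5 lines, with slopes 0, 1, ..., 4). Only the lines that attain the minimum somewhere contribute to roots; other lines are dominated. Here the surviving (envelope) indices are i = 4, i = 3, i = 2, i = 1, i = 0.
Intersections between consecutive envelope lines give the roots: for adjacent envelope indices i < j the intersection is x = (a_i − a_j) / (j − i). Reading off the sorted break points: {1, 5, 7, 8}.
Verification: at each break x_0, at least two indices attain the minimum of min_i(a_i + i · x_0).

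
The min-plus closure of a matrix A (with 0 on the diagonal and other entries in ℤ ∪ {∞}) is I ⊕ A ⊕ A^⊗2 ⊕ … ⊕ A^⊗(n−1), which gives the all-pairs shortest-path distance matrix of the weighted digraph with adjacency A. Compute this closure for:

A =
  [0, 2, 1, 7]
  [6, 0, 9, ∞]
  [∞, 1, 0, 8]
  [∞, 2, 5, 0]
Closure =
  [0, 2, 1, 7]
  [6, 0, 7, 13]
  [7, 1, 0, 8]
  [8, 2, 5, 0]

This is the Floyd-Warshall all-pairs shortest-path computation. For each intermediate vertex k = 0, 1, …, 3, update dist[i][j] ← min(dist[i][j], dist[i][k] + dist[k][j]). The final matrix gives, for each (i, j), the minimum total weight of any directed path from i to j (possibly empty when i = j).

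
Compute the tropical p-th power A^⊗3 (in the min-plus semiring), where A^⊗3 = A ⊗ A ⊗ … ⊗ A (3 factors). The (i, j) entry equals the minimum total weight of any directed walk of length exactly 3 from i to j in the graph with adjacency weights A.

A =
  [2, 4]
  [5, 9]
A^⊗3 =
  [6, 8]
  [9, 11]

Each entry (A^⊗3)_ij equals the minimum over all length-3 walks i = v_0 → v_1 → … → v_3 = j of Σ_t A[v_t][v_{t+1}]. For example, for (i, j) = (0, 1) we minimise over 4 possible intermediate vertex sequences; the minimum is 8, attained along the walk 0 → 0 → 0 → 1.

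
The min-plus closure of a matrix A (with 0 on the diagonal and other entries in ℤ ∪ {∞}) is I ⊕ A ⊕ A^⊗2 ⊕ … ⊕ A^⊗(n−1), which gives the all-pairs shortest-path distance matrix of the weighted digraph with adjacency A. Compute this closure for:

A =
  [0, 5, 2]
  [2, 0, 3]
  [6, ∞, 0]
Closure =
  [0, 5, 2]
  [2, 0, 3]
  [6, 11, 0]

This is the Floyd-Warshall all-pairs shortest-path computation. For each intermediate vertex k = 0, 1, …, 2, update dist[i][j] ← min(dist[i][j], dist[i][k] + dist[k][j]). The final matrix gives, for each (i, j), the minimum total weight of any directed path from i to j (possibly empty when i = j).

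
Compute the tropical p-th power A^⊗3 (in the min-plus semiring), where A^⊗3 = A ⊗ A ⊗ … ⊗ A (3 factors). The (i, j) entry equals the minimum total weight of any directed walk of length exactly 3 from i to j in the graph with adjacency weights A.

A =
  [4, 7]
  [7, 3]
A^⊗3 =
  [12, 13]
  [13, 9]

Each entry (A^⊗3)_ij equals the minimum over all length-3 walks i = v_0 → v_1 → … → v_3 = j of Σ_t A[v_t][v_{t+1}]. For example, for (i, j) = (0, 1) we minimise over 4 possible intermediate vertex sequences; the minimum is 13, attained along the walk 0 → 1 → 1 → 1.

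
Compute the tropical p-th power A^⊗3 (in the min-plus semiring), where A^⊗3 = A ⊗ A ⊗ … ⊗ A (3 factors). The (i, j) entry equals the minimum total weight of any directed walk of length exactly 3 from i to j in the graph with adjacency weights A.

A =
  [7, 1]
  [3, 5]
A^⊗3 =
  [9, 5]
  [7, 9]

Each entry (A^⊗3)_ij equals the minimum over all length-3 walks i = v_0 → v_1 → … → v_3 = j of Σ_t A[v_t][v_{t+1}]. For example, for (i, j) = (0, 1) we minimise over 4 possible intermediate vertex sequences; the minimum is 5, attained along the walk 0 → 1 → 0 → 1.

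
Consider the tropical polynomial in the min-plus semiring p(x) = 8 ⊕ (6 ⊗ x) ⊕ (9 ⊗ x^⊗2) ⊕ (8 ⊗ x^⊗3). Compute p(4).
p(4) = 8

A tropical monomial a ⊗ x^⊗i evaluates to a + i · x. Evaluating each term at x = 4:
  Term 0 contributes 8 + 0 · 4 = 8
  Term 1 contributes 6 + 1 · 4 = 10
  Term 2 contributes 9 + 2 · 4 = 17
  Term 3 contributes 8 + 3 · 4 = 20
p(4) = ⊕ of these = min[8, 10, 17, 20] = 8.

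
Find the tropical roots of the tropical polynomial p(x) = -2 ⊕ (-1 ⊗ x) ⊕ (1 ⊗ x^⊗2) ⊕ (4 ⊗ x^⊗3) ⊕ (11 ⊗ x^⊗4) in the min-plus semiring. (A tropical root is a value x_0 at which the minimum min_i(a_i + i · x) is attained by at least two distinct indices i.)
Roots: {-7, -3, -2, -1}

Each tropical root is a break point of the lower envelope of the lines y = a_i + i · x (there are 5 lines, with slopes 0, 1, ..., 4). Only the lines that attain the minimum somewhere contribute to roots; other lines are dominated. Here the surviving (envelope) indices are i = 4, i = 3, i = 2, i = 1, i = 0.
Intersections between consecutive envelope lines give the roots: for adjacent envelope indices i < j the intersection is x = (a_i − a_j) / (j − i). Reading off the sorted break points: {-7, -3, -2, -1}.
Verification: at each break x_0, at least two indices attain the minimum of min_i(a_i + i · x_0).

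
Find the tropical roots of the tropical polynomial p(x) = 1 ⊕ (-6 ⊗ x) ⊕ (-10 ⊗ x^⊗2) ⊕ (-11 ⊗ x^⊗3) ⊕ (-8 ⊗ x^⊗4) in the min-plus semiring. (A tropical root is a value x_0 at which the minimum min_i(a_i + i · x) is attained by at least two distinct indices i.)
Roots: {-3, 1, 4, 7}

Each tropical root is a break point of the lower envelope of the lines y = a_i + i · x (there are 5 lines, with slopes 0, 1, ..., 4). Only the lines that attain the minimum somewhere contribute to roots; other lines are dominated. Here the surviving (envelope) indices are i = 4, i = 3, i = 2, i = 1, i = 0.
Intersections between consecutive envelope lines give the roots: for adjacent envelope indices i < j the intersection is x = (a_i − a_j) / (j − i). Reading off the sorted break points: {-3, 1, 4, 7}.
Verification: at each break x_0, at least two indices attain the minimum of min_i(a_i + i · x_0).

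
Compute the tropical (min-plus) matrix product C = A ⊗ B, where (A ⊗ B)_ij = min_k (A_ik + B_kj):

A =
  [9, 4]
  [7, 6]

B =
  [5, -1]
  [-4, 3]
A ⊗ B =
  [0, 7]
  [2, 6]

Apply the min-plus product entry-by-entry:
  C[0][0] = min over k of (A[0][0] + B[0][0] = 9 + 5 = 14, A[0][1] + B[1][0] = 4 + -4 = 0) = 0 (attained at k = 1)
  C[0][1] = min over k of (A[0][0] + B[0][1] = 9 + -1 = 8, A[0][1] + B[1][1] = 4 + 3 = 7) = 7 (attained at k = 1)
  C[1][0] = min over k of (A[1][0] + B[0][0] = 7 + 5 = 12, A[1][1] + B[1][0] = 6 + -4 = 2) = 2 (attained at k = 1)
  C[1][1] = min over k of (A[1][0] + B[0][1] = 7 + -1 = 6, A[1][1] + B[1][1] = 6 + 3 = 9) = 6 (attained at k = 0)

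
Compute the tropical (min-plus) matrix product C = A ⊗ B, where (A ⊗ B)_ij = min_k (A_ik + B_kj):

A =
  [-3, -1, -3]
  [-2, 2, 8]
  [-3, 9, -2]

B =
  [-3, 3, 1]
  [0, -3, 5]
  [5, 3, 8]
A ⊗ B =
  [-6, -4, -2]
  [-5, -1, -1]
  [-6, 0, -2]

Apply the min-plus product entry-by-entry:
  C[0][0] = min over k of (A[0][0] + B[0][0] = -3 + -3 = -6, A[0][1] + B[1][0] = -1 + 0 = -1, A[0][2] + B[2][0] = -3 + 5 = 2) = -6 (attained at k = 0)
  C[0][1] = min over k of (A[0][0] + B[0][1] = -3 + 3 = 0, A[0][1] + B[1][1] = -1 + -3 = -4, A[0][2] + B[2][1] = -3 + 3 = 0) = -4 (attained at k = 1)
  C[0][2] = min over k of (A[0][0] + B[0][2] = -3 + 1 = -2, A[0][1] + B[1][2] = -1 + 5 = 4, A[0][2] + B[2][2] = -3 + 8 = 5) = -2 (attained at k = 0)
  C[1][0] = min over k of (A[1][0] + B[0][0] = -2 + -3 = -5, A[1][1] + B[1][0] = 2 + 0 = 2, A[1][2] + B[2][0] = 8 + 5 = 13) = -5 (attained at k = 0)
  C[1][1] = min over k of (A[1][0] + B[0][1] = -2 + 3 = 1, A[1][1] + B[1][1] = 2 + -3 = -1, A[1][2] + B[2][1] = 8 + 3 = 11) = -1 (attained at k = 1)
  C[1][2] = min over k of (A[1][0] + B[0][2] = -2 + 1 = -1, A[1][1] + B[1][2] = 2 + 5 = 7, A[1][2] + B[2][2] = 8 + 8 = 16) = -1 (attained at k = 0)
  C[2][0] = min over k of (A[2][0] + B[0][0] = -3 + -3 = -6, A[2][1] + B[1][0] = 9 + 0 = 9, A[2][2] + B[2][0] = -2 + 5 = 3) = -6 (attained at k = 0)
  C[2][1] = min over k of (A[2][0] + B[0][1] = -3 + 3 = 0, A[2][1] + B[1][1] = 9 + -3 = 6, A[2][2] + B[2][1] = -2 + 3 = 1) = 0 (attained at k = 0)
  C[2][2] = min over k of (A[2][0] + B[0][2] = -3 + 1 = -2, A[2][1] + B[1][2] = 9 + 5 = 14, A[2][2] + B[2][2] = -2 + 8 = 6) = -2 (attained at k = 0)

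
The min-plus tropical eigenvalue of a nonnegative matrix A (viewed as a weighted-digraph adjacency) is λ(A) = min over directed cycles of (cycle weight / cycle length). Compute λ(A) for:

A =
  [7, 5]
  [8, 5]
λ(A) = 5

Enumerate directed cycles and compute their means (weight / length). Sample:
  cycle 0 → 0: weight = 7, length = 1, mean = 7/1 ≈ 7.000
  cycle 1 → 1: weight = 5, length = 1, mean = 5/1 ≈ 5.000
  cycle 0 → 1 → 0: weight = 13, length = 2, mean = 13/2 ≈ 6.500
  cycle 1 → 0 → 1: weight = 13, length = 2, mean = 13/2 ≈ 6.500
Minimum mean = 5.000, attained e.g. along the cycle 1 → 1 with weight 5 and length 1. So λ(A) = 5/1 = 5.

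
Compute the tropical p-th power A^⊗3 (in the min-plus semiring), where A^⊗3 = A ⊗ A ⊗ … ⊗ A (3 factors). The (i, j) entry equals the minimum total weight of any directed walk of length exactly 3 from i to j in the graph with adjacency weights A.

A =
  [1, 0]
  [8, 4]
A^⊗3 =
  [3, 2]
  [10, 9]

Each entry (A^⊗3)_ij equals the minimum over all length-3 walks i = v_0 → v_1 → … → v_3 = j of Σ_t A[v_t][v_{t+1}]. For example, for (i, j) = (0, 1) we minimise over 4 possible intermediate vertex sequences; the minimum is 2, attained along the walk 0 → 0 → 0 → 1.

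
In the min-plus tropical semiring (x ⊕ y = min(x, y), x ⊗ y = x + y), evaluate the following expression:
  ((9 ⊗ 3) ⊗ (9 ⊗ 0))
((9 ⊗ 3) ⊗ (9 ⊗ 0)) = 21

Expand innermost to outermost. Recall ⊕ takes the minimum of its arguments and ⊗ takes their sum. Working out the expression ((9 ⊗ 3) ⊗ (9 ⊗ 0)) gives 21.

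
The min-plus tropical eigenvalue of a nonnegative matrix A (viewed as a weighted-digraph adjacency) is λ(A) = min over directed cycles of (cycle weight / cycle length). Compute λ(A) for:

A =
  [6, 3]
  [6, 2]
λ(A) = 2

Enumerate directed cycles and compute their means (weight / length). Sample:
  cycle 0 → 0: weight = 6, length = 1, mean = 6/1 ≈ 6.000
  cycle 1 → 1: weight = 2, length = 1, mean = 2/1 ≈ 2.000
  cycle 0 → 1 → 0: weight = 9, length = 2, mean = 9/2 ≈ 4.500
  cycle 1 → 0 → 1: weight = 9, length = 2, mean = 9/2 ≈ 4.500
Minimum mean = 2.000, attained e.g. along the cycle 1 → 1 with weight 2 and length 1. So λ(A) = 2/1 = 2.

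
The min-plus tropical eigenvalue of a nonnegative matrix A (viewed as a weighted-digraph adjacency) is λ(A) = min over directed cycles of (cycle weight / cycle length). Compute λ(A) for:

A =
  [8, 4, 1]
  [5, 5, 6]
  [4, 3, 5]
λ(A) = 5/2

Enumerate directed cycles and compute their means (weight / length). Sample:
  cycle 0 → 0: weight = 8, length = 1, mean = 8/1 ≈ 8.000
  cycle 1 → 1: weight = 5, length = 1, mean = 5/1 ≈ 5.000
  cycle 2 → 2: weight = 5, length = 1, mean = 5/1 ≈ 5.000
  cycle 0 → 1 → 0: weight = 9, length = 2, mean = 9/2 ≈ 4.500
  cycle 0 → 2 → 0: weight = 5, length = 2, mean = 5/2 ≈ 2.500
  cycle 1 → 0 → 1: weight = 9, length = 2, mean = 9/2 ≈ 4.500
Minimum mean = 2.500, attained e.g. along the cycle 0 → 2 → 0 with weight 5 and length 2. So λ(A) = 5/2 = 5/2.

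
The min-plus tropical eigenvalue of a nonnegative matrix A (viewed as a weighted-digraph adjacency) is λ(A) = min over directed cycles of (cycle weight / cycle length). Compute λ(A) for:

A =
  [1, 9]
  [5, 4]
λ(A) = 1

Enumerate directed cycles and compute their means (weight / length). Sample:
  cycle 0 → 0: weight = 1, length = 1, mean = 1/1 ≈ 1.000
  cycle 1 → 1: weight = 4, length = 1, mean = 4/1 ≈ 4.000
  cycle 0 → 1 → 0: weight = 14, length = 2, mean = 14/2 ≈ 7.000
  cycle 1 → 0 → 1: weight = 14, length = 2, mean = 14/2 ≈ 7.000
Minimum mean = 1.000, attained e.g. along the cycle 0 → 0 with weight 1 and length 1. So λ(A) = 1/1 = 1.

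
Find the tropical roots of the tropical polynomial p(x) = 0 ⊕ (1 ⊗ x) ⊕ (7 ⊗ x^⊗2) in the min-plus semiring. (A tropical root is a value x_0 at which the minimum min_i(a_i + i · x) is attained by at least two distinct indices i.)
Roots: {-6, -1}

Each tropical root is a break point of the lower envelope of the lines y = a_i + i · x (there are 3 lines, with slopes 0, 1, ..., 2). Only the lines that attain the minimum somewhere contribute to roots; other lines are dominated. Here the surviving (envelope) indices are i = 2, i = 1, i = 0.
Intersections between consecutive envelope lines give the roots: for adjacent envelope indices i < j the intersection is x = (a_i − a_j) / (j − i). Reading off the sorted break points: {-6, -1}.
Verification: at each break x_0, at least two indices attain the minimum of min_i(a_i + i · x_0).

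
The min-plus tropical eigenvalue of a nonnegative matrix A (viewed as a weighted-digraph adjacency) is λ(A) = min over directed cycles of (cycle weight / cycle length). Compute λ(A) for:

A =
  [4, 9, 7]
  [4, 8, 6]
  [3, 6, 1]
λ(A) = 1

Enumerate directed cycles and compute their means (weight / length). Sample:
  cycle 0 → 0: weight = 4, length = 1, mean = 4/1 ≈ 4.000
  cycle 1 → 1: weight = 8, length = 1, mean = 8/1 ≈ 8.000
  cycle 2 → 2: weight = 1, length = 1, mean = 1/1 ≈ 1.000
  cycle 0 → 1 → 0: weight = 13, length = 2, mean = 13/2 ≈ 6.500
  cycle 0 → 2 → 0: weight = 10, length = 2, mean = 10/2 ≈ 5.000
  cycle 1 → 0 → 1: weight = 13, length = 2, mean = 13/2 ≈ 6.500
Minimum mean = 1.000, attained e.g. along the cycle 2 → 2 with weight 1 and length 1. So λ(A) = 1/1 = 1.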